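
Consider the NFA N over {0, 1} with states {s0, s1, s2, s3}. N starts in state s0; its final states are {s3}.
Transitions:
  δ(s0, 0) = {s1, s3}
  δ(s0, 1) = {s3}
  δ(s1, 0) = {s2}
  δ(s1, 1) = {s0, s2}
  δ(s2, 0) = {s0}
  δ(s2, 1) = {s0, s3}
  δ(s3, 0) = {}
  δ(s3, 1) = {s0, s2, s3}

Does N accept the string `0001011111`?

Start: {s0}
read 0: {s1, s3}
read 0: {s2}
read 0: {s0}
read 1: {s3}
read 0: {}
The reachable set is empty and stays empty for the remaining 5 symbols.
Reachable ∩ accepting = {} — empty.

rejected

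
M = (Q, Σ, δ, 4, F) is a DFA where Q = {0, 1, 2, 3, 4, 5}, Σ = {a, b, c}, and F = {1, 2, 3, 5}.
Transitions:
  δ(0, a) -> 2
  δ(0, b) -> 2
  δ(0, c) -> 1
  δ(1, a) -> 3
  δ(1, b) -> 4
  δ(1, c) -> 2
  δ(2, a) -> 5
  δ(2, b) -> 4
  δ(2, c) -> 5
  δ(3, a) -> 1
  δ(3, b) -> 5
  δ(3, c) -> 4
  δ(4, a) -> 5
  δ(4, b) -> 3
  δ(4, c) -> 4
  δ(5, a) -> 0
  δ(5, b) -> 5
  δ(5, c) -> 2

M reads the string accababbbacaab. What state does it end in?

4 --a--> 5
5 --c--> 2
2 --c--> 5
5 --a--> 0
0 --b--> 2
2 --a--> 5
5 --b--> 5
5 --b--> 5
5 --b--> 5
5 --a--> 0
0 --c--> 1
1 --a--> 3
3 --a--> 1
1 --b--> 4

4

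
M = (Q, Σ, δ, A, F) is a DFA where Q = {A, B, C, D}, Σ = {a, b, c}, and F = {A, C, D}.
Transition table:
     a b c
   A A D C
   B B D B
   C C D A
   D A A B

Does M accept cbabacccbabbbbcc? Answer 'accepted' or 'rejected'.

A --c--> C
C --b--> D
D --a--> A
A --b--> D
D --a--> A
A --c--> C
C --c--> A
A --c--> C
C --b--> D
D --a--> A
A --b--> D
D --b--> A
A --b--> D
D --b--> A
A --c--> C
C --c--> A
End in state A, which is an accepting state.

accepted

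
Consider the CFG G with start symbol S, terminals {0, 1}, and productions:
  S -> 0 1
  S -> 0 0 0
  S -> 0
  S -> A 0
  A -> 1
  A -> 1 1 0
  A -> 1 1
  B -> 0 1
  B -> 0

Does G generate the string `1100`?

S ⇒ A0 ⇒ 1100

yes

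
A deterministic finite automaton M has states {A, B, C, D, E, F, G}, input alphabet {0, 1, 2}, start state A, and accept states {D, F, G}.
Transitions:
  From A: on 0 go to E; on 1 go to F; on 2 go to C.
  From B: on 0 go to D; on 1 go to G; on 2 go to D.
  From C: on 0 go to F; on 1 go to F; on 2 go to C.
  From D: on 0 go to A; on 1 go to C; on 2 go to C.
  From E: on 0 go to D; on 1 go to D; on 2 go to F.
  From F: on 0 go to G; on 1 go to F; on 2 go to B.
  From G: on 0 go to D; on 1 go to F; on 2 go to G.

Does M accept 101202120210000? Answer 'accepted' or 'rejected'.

A --1--> F
F --0--> G
G --1--> F
F --2--> B
B --0--> D
D --2--> C
C --1--> F
F --2--> B
B --0--> D
D --2--> C
C --1--> F
F --0--> G
G --0--> D
D --0--> A
A --0--> E
End in state E, which is not an accepting state.

rejected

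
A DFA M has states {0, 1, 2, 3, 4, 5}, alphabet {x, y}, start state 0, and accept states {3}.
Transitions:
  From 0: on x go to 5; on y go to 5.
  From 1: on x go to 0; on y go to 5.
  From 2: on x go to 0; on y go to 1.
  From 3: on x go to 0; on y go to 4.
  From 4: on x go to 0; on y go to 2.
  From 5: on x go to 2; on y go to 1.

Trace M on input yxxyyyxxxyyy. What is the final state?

1

0 --y--> 5
5 --x--> 2
2 --x--> 0
0 --y--> 5
5 --y--> 1
1 --y--> 5
5 --x--> 2
2 --x--> 0
0 --x--> 5
5 --y--> 1
1 --y--> 5
5 --y--> 1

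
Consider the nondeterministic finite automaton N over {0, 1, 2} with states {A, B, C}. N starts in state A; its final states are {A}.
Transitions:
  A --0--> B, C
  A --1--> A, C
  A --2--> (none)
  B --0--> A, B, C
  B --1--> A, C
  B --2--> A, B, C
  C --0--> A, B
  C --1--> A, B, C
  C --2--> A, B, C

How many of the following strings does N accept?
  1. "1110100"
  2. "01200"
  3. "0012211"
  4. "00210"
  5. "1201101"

5

"1110100": accepted
"01200": accepted
"0012211": accepted
"00210": accepted
"1201101": accepted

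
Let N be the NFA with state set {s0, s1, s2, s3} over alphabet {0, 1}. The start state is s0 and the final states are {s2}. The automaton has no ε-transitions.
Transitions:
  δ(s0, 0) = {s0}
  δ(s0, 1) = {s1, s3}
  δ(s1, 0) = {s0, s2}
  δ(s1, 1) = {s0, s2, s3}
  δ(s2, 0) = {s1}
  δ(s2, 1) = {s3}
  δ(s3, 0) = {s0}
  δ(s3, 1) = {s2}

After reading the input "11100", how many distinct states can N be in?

Start: {s0}
read 1: {s1, s3}
read 1: {s0, s2, s3}
read 1: {s1, s2, s3}
read 0: {s0, s1, s2}
read 0: {s0, s1, s2}
Final reachable set {s0, s1, s2} has 3 states.

3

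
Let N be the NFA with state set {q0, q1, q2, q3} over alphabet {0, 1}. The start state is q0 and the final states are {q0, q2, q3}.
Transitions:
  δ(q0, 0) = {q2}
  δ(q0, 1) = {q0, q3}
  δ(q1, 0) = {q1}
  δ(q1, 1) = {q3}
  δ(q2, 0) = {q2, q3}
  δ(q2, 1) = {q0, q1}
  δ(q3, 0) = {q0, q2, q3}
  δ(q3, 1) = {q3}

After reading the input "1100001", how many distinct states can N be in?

Start: {q0}
read 1: {q0, q3}
read 1: {q0, q3}
read 0: {q0, q2, q3}
read 0: {q0, q2, q3}
read 0: {q0, q2, q3}
read 0: {q0, q2, q3}
read 1: {q0, q1, q3}
Final reachable set {q0, q1, q3} has 3 states.

3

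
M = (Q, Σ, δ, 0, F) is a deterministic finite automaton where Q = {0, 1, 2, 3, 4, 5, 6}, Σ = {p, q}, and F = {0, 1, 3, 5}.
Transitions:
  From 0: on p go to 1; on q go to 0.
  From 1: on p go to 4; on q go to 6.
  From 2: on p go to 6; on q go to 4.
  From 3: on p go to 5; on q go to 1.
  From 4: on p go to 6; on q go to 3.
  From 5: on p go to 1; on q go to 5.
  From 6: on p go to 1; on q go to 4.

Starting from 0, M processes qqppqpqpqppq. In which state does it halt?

3

0 --q--> 0
0 --q--> 0
0 --p--> 1
1 --p--> 4
4 --q--> 3
3 --p--> 5
5 --q--> 5
5 --p--> 1
1 --q--> 6
6 --p--> 1
1 --p--> 4
4 --q--> 3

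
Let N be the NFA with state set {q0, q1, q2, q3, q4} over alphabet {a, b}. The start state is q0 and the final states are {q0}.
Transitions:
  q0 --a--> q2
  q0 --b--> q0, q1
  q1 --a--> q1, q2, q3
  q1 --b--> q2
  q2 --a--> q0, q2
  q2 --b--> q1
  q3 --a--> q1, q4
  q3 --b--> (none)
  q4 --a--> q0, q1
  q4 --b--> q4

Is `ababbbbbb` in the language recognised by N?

rejected

Start: {q0}
read a: {q2}
read b: {q1}
read a: {q1, q2, q3}
read b: {q1, q2}
read b: {q1, q2}
read b: {q1, q2}
read b: {q1, q2}
read b: {q1, q2}
read b: {q1, q2}
Reachable ∩ accepting = {} — empty.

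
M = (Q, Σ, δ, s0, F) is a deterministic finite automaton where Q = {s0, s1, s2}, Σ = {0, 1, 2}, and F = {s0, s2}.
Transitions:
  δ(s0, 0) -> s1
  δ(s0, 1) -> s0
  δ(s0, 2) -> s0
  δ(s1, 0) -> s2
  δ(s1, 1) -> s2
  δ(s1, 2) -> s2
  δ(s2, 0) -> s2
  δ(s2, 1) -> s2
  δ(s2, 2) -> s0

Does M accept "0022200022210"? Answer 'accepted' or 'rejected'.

s0 --0--> s1
s1 --0--> s2
s2 --2--> s0
s0 --2--> s0
s0 --2--> s0
s0 --0--> s1
s1 --0--> s2
s2 --0--> s2
s2 --2--> s0
s0 --2--> s0
s0 --2--> s0
s0 --1--> s0
s0 --0--> s1
End in state s1, which is not an accepting state.

rejected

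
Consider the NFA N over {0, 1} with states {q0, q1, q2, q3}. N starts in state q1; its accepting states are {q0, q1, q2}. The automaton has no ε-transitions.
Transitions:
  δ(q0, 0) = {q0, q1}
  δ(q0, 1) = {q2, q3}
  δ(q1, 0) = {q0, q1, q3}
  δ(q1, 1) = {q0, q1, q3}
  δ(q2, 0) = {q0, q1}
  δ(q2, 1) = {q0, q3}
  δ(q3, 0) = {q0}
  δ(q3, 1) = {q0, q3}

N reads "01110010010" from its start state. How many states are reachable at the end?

Start: {q1}
read 0: {q0, q1, q3}
read 1: {q0, q1, q2, q3}
read 1: {q0, q1, q2, q3}
read 1: {q0, q1, q2, q3}
read 0: {q0, q1, q3}
read 0: {q0, q1, q3}
read 1: {q0, q1, q2, q3}
read 0: {q0, q1, q3}
read 0: {q0, q1, q3}
read 1: {q0, q1, q2, q3}
read 0: {q0, q1, q3}
Final reachable set {q0, q1, q3} has 3 states.

3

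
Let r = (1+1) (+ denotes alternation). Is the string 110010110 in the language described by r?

no

Neither 1 nor 1 matches 110010110.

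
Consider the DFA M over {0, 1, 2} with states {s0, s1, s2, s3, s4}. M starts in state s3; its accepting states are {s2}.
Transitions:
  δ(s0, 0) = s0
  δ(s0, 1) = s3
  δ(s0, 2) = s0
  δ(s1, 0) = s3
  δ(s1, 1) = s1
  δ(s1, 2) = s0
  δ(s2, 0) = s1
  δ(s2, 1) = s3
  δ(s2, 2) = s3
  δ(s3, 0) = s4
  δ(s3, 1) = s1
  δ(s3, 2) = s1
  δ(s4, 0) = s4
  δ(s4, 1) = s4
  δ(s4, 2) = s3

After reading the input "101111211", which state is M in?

s1

s3 --1--> s1
s1 --0--> s3
s3 --1--> s1
s1 --1--> s1
s1 --1--> s1
s1 --1--> s1
s1 --2--> s0
s0 --1--> s3
s3 --1--> s1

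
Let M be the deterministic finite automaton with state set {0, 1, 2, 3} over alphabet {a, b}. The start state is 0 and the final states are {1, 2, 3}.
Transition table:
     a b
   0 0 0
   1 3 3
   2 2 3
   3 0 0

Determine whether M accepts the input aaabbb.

rejected

0 --a--> 0
0 --a--> 0
0 --a--> 0
0 --b--> 0
0 --b--> 0
0 --b--> 0
End in state 0, which is not an accepting state.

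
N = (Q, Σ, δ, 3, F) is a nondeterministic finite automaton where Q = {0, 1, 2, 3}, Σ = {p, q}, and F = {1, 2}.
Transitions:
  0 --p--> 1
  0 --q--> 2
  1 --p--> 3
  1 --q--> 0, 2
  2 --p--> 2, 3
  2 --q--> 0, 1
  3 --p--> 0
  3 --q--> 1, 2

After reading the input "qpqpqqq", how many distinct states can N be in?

3

Start: {3}
read q: {1, 2}
read p: {2, 3}
read q: {0, 1, 2}
read p: {1, 2, 3}
read q: {0, 1, 2}
read q: {0, 1, 2}
read q: {0, 1, 2}
Final reachable set {0, 1, 2} has 3 states.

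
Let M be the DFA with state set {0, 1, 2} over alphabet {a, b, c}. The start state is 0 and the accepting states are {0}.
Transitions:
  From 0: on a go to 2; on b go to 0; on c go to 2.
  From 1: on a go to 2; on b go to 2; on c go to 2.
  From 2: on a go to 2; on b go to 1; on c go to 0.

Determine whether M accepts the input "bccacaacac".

accepted

0 --b--> 0
0 --c--> 2
2 --c--> 0
0 --a--> 2
2 --c--> 0
0 --a--> 2
2 --a--> 2
2 --c--> 0
0 --a--> 2
2 --c--> 0
End in state 0, which is an accepting state.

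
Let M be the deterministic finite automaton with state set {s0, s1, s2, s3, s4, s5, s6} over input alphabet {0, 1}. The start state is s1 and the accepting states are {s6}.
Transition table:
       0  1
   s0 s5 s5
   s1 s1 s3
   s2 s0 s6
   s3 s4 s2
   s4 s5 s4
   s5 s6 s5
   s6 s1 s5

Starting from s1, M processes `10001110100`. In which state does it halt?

s1

s1 --1--> s3
s3 --0--> s4
s4 --0--> s5
s5 --0--> s6
s6 --1--> s5
s5 --1--> s5
s5 --1--> s5
s5 --0--> s6
s6 --1--> s5
s5 --0--> s6
s6 --0--> s1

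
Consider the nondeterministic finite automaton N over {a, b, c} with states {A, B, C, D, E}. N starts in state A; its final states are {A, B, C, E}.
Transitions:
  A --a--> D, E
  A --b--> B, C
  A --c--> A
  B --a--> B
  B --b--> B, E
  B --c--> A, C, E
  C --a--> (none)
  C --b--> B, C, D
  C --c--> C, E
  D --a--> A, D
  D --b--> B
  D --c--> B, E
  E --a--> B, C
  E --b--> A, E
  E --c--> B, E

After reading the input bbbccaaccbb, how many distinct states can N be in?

5

Start: {A}
read b: {B, C}
read b: {B, C, D, E}
read b: {A, B, C, D, E}
read c: {A, B, C, E}
read c: {A, B, C, E}
read a: {B, C, D, E}
read a: {A, B, C, D}
read c: {A, B, C, E}
read c: {A, B, C, E}
read b: {A, B, C, D, E}
read b: {A, B, C, D, E}
Final reachable set {A, B, C, D, E} has 5 states.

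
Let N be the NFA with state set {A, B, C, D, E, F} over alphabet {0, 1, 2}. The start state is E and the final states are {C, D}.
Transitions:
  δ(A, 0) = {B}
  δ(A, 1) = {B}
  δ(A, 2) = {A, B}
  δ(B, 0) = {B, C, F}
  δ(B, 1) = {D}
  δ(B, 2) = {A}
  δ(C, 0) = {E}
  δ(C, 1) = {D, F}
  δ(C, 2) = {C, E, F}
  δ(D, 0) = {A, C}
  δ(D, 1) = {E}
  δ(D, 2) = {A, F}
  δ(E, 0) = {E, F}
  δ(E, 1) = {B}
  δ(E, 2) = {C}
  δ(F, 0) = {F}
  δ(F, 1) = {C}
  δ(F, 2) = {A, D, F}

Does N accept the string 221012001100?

Start: {E}
read 2: {C}
read 2: {C, E, F}
read 1: {B, C, D, F}
read 0: {A, B, C, E, F}
read 1: {B, C, D, F}
read 2: {A, C, D, E, F}
read 0: {A, B, C, E, F}
read 0: {B, C, E, F}
read 1: {B, C, D, F}
read 1: {C, D, E, F}
read 0: {A, C, E, F}
read 0: {B, E, F}
Reachable ∩ accepting = {} — empty.

rejected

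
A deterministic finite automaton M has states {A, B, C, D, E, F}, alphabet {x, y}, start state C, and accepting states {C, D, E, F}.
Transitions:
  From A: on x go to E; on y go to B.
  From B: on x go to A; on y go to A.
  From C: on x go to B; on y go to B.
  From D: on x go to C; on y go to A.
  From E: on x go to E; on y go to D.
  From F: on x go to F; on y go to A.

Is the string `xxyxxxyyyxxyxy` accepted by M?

rejected

C --x--> B
B --x--> A
A --y--> B
B --x--> A
A --x--> E
E --x--> E
E --y--> D
D --y--> A
A --y--> B
B --x--> A
A --x--> E
E --y--> D
D --x--> C
C --y--> B
End in state B, which is not an accepting state.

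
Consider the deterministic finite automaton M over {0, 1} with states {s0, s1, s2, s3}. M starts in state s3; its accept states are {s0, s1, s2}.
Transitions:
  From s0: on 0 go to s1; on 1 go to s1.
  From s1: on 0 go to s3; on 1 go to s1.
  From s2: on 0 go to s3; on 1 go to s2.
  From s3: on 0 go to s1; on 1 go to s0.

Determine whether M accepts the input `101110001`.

accepted

s3 --1--> s0
s0 --0--> s1
s1 --1--> s1
s1 --1--> s1
s1 --1--> s1
s1 --0--> s3
s3 --0--> s1
s1 --0--> s3
s3 --1--> s0
End in state s0, which is an accepting state.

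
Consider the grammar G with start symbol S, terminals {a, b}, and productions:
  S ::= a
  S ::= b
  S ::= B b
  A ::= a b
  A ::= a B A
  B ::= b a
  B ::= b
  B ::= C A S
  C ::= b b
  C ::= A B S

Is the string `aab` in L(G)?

no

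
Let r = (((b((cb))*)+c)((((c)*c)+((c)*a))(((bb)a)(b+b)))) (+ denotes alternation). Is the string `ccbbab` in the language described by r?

Split as c·cbbab: ((b((cb))*)+c) matches c and ((((c)*c)+((c)*a))(((bb)a)(b+b))) matches cbbab.

yes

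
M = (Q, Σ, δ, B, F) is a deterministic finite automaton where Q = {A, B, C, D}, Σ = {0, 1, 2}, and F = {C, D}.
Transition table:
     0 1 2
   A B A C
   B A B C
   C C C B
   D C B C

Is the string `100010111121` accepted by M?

accepted

B --1--> B
B --0--> A
A --0--> B
B --0--> A
A --1--> A
A --0--> B
B --1--> B
B --1--> B
B --1--> B
B --1--> B
B --2--> C
C --1--> C
End in state C, which is an accepting state.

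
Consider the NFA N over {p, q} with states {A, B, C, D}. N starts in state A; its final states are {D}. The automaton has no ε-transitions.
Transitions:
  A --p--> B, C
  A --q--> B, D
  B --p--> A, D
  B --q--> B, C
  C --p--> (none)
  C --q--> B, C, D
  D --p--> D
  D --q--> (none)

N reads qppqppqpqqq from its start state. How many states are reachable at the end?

Start: {A}
read q: {B, D}
read p: {A, D}
read p: {B, C, D}
read q: {B, C, D}
read p: {A, D}
read p: {B, C, D}
read q: {B, C, D}
read p: {A, D}
read q: {B, D}
read q: {B, C}
read q: {B, C, D}
Final reachable set {B, C, D} has 3 states.

3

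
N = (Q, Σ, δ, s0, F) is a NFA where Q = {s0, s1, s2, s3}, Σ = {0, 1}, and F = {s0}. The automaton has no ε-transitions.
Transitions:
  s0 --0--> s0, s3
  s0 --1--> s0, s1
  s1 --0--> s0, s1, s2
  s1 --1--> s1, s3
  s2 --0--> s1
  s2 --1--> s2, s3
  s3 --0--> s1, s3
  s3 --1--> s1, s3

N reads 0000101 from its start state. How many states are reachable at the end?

Start: {s0}
read 0: {s0, s3}
read 0: {s0, s1, s3}
read 0: {s0, s1, s2, s3}
read 0: {s0, s1, s2, s3}
read 1: {s0, s1, s2, s3}
read 0: {s0, s1, s2, s3}
read 1: {s0, s1, s2, s3}
Final reachable set {s0, s1, s2, s3} has 4 states.

4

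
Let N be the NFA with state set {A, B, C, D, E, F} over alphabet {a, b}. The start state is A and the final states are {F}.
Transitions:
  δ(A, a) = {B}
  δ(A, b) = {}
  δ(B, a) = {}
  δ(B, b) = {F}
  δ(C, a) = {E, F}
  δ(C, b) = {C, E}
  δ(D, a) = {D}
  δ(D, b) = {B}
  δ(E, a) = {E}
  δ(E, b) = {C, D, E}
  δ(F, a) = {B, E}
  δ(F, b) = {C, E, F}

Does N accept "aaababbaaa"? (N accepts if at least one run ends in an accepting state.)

rejected

Start: {A}
read a: {B}
read a: {}
The reachable set is empty and stays empty for the remaining 8 symbols.
Reachable ∩ accepting = {} — empty.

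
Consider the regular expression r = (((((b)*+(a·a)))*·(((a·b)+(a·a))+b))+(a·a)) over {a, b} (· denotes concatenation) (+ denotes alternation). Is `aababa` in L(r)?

no

Neither ((((b)*+(a·a)))*·(((a·b)+(a·a))+b)) nor (a·a) matches aababa.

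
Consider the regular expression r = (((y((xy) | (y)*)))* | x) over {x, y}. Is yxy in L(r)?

yes

The left alternative ((y((xy)|(y)*)))* matches yxy.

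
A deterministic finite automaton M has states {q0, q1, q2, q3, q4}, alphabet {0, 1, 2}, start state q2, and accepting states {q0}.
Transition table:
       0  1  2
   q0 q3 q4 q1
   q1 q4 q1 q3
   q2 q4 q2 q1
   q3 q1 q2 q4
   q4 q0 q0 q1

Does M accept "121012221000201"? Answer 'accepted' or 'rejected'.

q2 --1--> q2
q2 --2--> q1
q1 --1--> q1
q1 --0--> q4
q4 --1--> q0
q0 --2--> q1
q1 --2--> q3
q3 --2--> q4
q4 --1--> q0
q0 --0--> q3
q3 --0--> q1
q1 --0--> q4
q4 --2--> q1
q1 --0--> q4
q4 --1--> q0
End in state q0, which is an accepting state.

accepted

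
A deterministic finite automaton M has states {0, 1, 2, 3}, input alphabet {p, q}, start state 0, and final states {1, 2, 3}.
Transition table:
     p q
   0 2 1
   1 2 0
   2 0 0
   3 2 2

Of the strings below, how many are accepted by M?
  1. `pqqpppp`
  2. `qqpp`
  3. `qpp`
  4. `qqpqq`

`pqqpppp`: rejected
`qqpp`: rejected
`qpp`: rejected
`qqpqq`: accepted

1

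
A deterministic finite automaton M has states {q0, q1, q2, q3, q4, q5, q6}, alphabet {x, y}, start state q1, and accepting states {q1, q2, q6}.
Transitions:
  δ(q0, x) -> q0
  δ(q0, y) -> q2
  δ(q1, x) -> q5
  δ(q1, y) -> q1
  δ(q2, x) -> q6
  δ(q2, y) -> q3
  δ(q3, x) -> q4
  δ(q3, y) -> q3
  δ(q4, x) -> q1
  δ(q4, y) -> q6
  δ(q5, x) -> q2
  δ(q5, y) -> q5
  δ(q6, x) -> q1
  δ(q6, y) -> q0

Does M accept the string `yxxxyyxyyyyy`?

q1 --y--> q1
q1 --x--> q5
q5 --x--> q2
q2 --x--> q6
q6 --y--> q0
q0 --y--> q2
q2 --x--> q6
q6 --y--> q0
q0 --y--> q2
q2 --y--> q3
q3 --y--> q3
q3 --y--> q3
End in state q3, which is not an accepting state.

rejected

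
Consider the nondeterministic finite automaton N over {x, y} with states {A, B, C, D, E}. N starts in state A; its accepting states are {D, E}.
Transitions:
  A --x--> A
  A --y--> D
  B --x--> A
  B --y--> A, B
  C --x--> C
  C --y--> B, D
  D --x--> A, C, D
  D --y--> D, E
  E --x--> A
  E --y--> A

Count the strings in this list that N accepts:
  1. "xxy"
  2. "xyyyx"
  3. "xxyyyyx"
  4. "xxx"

3

"xxy": accepted
"xyyyx": accepted
"xxyyyyx": accepted
"xxx": rejected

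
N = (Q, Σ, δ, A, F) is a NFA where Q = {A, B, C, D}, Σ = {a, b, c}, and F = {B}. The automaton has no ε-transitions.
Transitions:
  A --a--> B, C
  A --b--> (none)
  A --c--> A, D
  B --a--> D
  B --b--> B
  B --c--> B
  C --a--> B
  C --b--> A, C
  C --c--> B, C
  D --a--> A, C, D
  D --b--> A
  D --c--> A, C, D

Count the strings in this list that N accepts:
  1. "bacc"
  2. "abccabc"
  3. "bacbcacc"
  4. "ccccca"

2

"bacc": rejected
"abccabc": accepted
"bacbcacc": rejected
"ccccca": accepted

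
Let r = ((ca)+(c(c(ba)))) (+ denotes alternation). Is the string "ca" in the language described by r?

The left alternative (ca) matches ca.

yes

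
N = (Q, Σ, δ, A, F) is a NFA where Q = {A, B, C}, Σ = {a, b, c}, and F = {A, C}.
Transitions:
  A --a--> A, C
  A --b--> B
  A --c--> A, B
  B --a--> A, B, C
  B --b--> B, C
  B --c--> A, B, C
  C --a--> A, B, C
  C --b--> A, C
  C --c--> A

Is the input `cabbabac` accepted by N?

accepted

Start: {A}
read c: {A, B}
read a: {A, B, C}
read b: {A, B, C}
read b: {A, B, C}
read a: {A, B, C}
read b: {A, B, C}
read a: {A, B, C}
read c: {A, B, C}
Reachable ∩ accepting = {A, C} — nonempty.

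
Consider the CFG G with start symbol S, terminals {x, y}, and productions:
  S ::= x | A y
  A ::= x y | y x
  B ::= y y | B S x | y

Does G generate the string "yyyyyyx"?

no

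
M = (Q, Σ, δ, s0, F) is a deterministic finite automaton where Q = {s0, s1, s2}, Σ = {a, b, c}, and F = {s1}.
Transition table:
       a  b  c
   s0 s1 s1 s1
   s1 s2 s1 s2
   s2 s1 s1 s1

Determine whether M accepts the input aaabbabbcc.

accepted

s0 --a--> s1
s1 --a--> s2
s2 --a--> s1
s1 --b--> s1
s1 --b--> s1
s1 --a--> s2
s2 --b--> s1
s1 --b--> s1
s1 --c--> s2
s2 --c--> s1
End in state s1, which is an accepting state.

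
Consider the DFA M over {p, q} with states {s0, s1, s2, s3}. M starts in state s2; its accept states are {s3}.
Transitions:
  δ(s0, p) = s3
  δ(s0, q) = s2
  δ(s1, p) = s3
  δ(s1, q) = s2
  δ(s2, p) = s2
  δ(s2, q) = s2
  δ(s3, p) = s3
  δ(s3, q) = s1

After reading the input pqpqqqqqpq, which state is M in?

s2

s2 --p--> s2
s2 --q--> s2
s2 --p--> s2
s2 --q--> s2
s2 --q--> s2
s2 --q--> s2
s2 --q--> s2
s2 --q--> s2
s2 --p--> s2
s2 --q--> s2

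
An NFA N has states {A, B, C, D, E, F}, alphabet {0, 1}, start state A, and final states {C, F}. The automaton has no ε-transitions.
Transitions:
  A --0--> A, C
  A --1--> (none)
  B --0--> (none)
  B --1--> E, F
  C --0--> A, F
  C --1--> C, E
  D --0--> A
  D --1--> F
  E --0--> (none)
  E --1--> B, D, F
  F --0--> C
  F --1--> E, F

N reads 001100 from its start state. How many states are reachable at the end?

Start: {A}
read 0: {A, C}
read 0: {A, C, F}
read 1: {C, E, F}
read 1: {B, C, D, E, F}
read 0: {A, C, F}
read 0: {A, C, F}
Final reachable set {A, C, F} has 3 states.

3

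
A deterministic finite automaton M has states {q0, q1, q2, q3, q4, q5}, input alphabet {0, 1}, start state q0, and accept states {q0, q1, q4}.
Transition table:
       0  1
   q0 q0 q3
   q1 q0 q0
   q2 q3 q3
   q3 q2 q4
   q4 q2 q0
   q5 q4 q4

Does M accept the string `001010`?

q0 --0--> q0
q0 --0--> q0
q0 --1--> q3
q3 --0--> q2
q2 --1--> q3
q3 --0--> q2
End in state q2, which is not an accepting state.

rejected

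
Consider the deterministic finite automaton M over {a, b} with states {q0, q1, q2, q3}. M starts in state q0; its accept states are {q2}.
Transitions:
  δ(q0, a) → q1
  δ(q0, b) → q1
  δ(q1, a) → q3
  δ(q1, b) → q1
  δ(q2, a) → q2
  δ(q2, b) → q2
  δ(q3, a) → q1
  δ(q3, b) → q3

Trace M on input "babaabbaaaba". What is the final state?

q0 --b--> q1
q1 --a--> q3
q3 --b--> q3
q3 --a--> q1
q1 --a--> q3
q3 --b--> q3
q3 --b--> q3
q3 --a--> q1
q1 --a--> q3
q3 --a--> q1
q1 --b--> q1
q1 --a--> q3

q3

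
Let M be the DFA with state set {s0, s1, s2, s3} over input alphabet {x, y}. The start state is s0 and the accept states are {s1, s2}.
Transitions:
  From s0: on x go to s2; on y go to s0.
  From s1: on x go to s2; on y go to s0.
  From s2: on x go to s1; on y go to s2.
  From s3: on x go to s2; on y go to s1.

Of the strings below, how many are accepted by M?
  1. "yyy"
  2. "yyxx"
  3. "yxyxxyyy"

"yyy": rejected
"yyxx": accepted
"yxyxxyyy": accepted

2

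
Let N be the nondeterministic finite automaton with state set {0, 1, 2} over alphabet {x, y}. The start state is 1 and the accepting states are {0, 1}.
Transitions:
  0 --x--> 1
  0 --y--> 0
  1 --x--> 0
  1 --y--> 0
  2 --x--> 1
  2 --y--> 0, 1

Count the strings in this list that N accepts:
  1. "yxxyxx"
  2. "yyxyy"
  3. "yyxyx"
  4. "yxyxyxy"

"yxxyxx": accepted
"yyxyy": accepted
"yyxyx": accepted
"yxyxyxy": accepted

4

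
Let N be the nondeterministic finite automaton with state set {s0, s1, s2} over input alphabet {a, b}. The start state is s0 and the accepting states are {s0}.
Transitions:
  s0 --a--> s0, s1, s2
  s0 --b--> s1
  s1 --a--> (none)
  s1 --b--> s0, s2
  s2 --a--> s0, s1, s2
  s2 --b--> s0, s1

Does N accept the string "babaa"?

Start: {s0}
read b: {s1}
read a: {}
The reachable set is empty and stays empty for the remaining 3 symbols.
Reachable ∩ accepting = {} — empty.

rejected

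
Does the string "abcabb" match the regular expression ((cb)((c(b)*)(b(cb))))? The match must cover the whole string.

No split of abcabb into u·v has (cb) matching u and ((c(b)*)(b(cb))) matching v.

no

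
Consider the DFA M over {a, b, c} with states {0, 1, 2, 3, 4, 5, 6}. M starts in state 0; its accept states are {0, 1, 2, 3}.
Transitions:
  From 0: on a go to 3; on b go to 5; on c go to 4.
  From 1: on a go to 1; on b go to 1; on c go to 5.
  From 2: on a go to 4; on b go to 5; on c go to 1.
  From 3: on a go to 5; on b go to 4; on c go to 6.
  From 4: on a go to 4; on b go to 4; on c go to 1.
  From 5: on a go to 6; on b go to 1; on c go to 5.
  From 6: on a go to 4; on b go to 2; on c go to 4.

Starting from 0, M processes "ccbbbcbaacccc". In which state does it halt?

5

0 --c--> 4
4 --c--> 1
1 --b--> 1
1 --b--> 1
1 --b--> 1
1 --c--> 5
5 --b--> 1
1 --a--> 1
1 --a--> 1
1 --c--> 5
5 --c--> 5
5 --c--> 5
5 --c--> 5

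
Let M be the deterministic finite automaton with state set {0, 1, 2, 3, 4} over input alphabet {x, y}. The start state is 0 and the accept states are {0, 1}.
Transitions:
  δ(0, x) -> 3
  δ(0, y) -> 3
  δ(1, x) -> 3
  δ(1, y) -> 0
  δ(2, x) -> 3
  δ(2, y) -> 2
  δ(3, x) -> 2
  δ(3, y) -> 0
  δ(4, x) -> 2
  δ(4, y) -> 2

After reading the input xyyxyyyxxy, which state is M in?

2

0 --x--> 3
3 --y--> 0
0 --y--> 3
3 --x--> 2
2 --y--> 2
2 --y--> 2
2 --y--> 2
2 --x--> 3
3 --x--> 2
2 --y--> 2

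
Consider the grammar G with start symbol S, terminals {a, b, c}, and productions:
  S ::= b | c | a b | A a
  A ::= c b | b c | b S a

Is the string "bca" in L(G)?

yes

S ⇒ Aa ⇒ bca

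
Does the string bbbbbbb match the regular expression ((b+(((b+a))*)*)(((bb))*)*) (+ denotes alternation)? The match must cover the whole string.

Split as b·bbbbbb: (b+(((b+a))*)*) matches b and (((bb))*)* matches bbbbbb.

yes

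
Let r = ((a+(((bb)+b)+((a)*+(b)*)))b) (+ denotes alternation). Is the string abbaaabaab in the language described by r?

No split of abbaaabaab into u·v has (a+(((bb)+b)+((a)*+(b)*))) matching u and b matching v.

no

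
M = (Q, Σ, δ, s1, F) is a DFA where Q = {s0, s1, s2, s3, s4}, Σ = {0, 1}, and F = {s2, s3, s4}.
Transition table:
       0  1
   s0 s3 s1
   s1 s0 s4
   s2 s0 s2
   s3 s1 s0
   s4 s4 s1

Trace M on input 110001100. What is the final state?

s1 --1--> s4
s4 --1--> s1
s1 --0--> s0
s0 --0--> s3
s3 --0--> s1
s1 --1--> s4
s4 --1--> s1
s1 --0--> s0
s0 --0--> s3

s3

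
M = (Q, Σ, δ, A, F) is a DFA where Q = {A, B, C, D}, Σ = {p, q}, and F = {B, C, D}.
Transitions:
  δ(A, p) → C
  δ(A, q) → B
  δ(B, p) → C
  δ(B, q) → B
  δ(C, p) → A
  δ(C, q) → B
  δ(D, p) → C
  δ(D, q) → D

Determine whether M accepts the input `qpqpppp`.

A --q--> B
B --p--> C
C --q--> B
B --p--> C
C --p--> A
A --p--> C
C --p--> A
End in state A, which is not an accepting state.

rejected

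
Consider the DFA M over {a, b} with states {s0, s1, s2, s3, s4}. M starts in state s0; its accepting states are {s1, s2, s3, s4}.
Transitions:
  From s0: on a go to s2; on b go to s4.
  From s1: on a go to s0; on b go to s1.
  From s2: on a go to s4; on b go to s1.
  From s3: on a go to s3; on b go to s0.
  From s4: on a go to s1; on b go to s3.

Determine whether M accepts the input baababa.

rejected

s0 --b--> s4
s4 --a--> s1
s1 --a--> s0
s0 --b--> s4
s4 --a--> s1
s1 --b--> s1
s1 --a--> s0
End in state s0, which is not an accepting state.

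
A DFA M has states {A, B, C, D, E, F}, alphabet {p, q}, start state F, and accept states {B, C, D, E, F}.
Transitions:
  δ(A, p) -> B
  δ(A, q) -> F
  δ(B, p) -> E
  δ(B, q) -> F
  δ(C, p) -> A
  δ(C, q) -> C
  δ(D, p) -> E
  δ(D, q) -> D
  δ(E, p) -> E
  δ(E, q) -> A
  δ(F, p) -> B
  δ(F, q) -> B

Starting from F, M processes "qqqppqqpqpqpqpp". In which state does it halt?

F --q--> B
B --q--> F
F --q--> B
B --p--> E
E --p--> E
E --q--> A
A --q--> F
F --p--> B
B --q--> F
F --p--> B
B --q--> F
F --p--> B
B --q--> F
F --p--> B
B --p--> E

E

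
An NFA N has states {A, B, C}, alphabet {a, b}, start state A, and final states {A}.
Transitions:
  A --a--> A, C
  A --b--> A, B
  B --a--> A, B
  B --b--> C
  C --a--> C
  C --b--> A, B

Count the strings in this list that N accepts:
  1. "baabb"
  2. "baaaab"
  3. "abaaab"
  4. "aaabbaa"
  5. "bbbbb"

5

"baabb": accepted
"baaaab": accepted
"abaaab": accepted
"aaabbaa": accepted
"bbbbb": accepted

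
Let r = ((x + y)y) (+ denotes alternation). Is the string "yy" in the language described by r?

Split as y·y: (x+y) matches y and y matches y.

yes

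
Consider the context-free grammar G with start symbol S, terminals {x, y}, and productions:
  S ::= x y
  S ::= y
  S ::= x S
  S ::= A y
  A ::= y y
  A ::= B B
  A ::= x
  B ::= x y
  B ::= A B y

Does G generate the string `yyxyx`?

no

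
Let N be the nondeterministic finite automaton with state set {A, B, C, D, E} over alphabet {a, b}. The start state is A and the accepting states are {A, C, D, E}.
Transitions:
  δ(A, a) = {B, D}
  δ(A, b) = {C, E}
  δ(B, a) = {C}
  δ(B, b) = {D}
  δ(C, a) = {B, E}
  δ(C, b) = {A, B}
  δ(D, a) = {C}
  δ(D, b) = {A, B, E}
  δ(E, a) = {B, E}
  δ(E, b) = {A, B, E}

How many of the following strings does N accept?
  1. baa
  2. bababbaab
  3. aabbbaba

3

baa: accepted
bababbaab: accepted
aabbbaba: accepted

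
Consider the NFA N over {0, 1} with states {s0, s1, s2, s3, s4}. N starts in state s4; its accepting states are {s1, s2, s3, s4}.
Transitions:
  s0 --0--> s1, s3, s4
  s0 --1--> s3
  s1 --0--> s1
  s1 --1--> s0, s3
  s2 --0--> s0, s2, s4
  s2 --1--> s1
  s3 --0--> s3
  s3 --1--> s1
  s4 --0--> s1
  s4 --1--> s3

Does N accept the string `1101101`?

accepted

Start: {s4}
read 1: {s3}
read 1: {s1}
read 0: {s1}
read 1: {s0, s3}
read 1: {s1, s3}
read 0: {s1, s3}
read 1: {s0, s1, s3}
Reachable ∩ accepting = {s1, s3} — nonempty.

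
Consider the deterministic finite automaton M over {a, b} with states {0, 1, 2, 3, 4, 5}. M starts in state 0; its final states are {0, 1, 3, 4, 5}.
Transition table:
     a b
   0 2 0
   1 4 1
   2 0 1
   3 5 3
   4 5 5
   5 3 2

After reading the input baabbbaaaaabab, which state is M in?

0 --b--> 0
0 --a--> 2
2 --a--> 0
0 --b--> 0
0 --b--> 0
0 --b--> 0
0 --a--> 2
2 --a--> 0
0 --a--> 2
2 --a--> 0
0 --a--> 2
2 --b--> 1
1 --a--> 4
4 --b--> 5

5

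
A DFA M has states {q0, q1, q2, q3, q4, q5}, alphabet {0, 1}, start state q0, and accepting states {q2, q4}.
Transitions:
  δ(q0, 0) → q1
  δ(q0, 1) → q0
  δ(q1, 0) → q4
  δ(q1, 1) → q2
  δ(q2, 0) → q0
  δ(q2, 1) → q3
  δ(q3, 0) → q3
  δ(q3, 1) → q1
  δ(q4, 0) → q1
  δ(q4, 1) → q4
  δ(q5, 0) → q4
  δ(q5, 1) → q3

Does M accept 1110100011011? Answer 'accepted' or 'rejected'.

rejected

q0 --1--> q0
q0 --1--> q0
q0 --1--> q0
q0 --0--> q1
q1 --1--> q2
q2 --0--> q0
q0 --0--> q1
q1 --0--> q4
q4 --1--> q4
q4 --1--> q4
q4 --0--> q1
q1 --1--> q2
q2 --1--> q3
End in state q3, which is not an accepting state.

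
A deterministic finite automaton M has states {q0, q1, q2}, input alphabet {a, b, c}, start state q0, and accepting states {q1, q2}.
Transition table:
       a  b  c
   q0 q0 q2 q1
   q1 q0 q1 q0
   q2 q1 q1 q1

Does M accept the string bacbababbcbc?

q0 --b--> q2
q2 --a--> q1
q1 --c--> q0
q0 --b--> q2
q2 --a--> q1
q1 --b--> q1
q1 --a--> q0
q0 --b--> q2
q2 --b--> q1
q1 --c--> q0
q0 --b--> q2
q2 --c--> q1
End in state q1, which is an accepting state.

accepted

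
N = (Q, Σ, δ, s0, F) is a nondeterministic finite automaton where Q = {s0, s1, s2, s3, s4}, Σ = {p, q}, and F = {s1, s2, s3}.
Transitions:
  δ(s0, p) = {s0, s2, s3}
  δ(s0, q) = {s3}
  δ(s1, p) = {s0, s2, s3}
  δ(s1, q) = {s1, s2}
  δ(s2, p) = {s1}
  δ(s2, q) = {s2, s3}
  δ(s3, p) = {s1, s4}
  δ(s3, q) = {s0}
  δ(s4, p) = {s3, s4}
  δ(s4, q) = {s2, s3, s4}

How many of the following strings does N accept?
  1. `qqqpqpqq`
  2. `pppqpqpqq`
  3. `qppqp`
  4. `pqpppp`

4

`qqqpqpqq`: accepted
`pppqpqpqq`: accepted
`qppqp`: accepted
`pqpppp`: accepted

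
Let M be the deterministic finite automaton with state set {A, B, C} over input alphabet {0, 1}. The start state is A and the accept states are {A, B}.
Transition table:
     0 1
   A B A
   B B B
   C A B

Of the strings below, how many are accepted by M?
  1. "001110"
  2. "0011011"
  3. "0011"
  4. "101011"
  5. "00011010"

5

"001110": accepted
"0011011": accepted
"0011": accepted
"101011": accepted
"00011010": accepted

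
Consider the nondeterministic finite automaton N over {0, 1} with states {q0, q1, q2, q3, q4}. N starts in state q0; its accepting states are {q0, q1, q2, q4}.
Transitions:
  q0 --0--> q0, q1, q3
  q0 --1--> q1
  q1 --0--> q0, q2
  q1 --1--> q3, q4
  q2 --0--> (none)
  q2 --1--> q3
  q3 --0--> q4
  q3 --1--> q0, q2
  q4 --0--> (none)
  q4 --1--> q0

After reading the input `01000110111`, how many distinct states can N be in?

Start: {q0}
read 0: {q0, q1, q3}
read 1: {q0, q1, q2, q3, q4}
read 0: {q0, q1, q2, q3, q4}
read 0: {q0, q1, q2, q3, q4}
read 0: {q0, q1, q2, q3, q4}
read 1: {q0, q1, q2, q3, q4}
read 1: {q0, q1, q2, q3, q4}
read 0: {q0, q1, q2, q3, q4}
read 1: {q0, q1, q2, q3, q4}
read 1: {q0, q1, q2, q3, q4}
read 1: {q0, q1, q2, q3, q4}
Final reachable set {q0, q1, q2, q3, q4} has 5 states.

5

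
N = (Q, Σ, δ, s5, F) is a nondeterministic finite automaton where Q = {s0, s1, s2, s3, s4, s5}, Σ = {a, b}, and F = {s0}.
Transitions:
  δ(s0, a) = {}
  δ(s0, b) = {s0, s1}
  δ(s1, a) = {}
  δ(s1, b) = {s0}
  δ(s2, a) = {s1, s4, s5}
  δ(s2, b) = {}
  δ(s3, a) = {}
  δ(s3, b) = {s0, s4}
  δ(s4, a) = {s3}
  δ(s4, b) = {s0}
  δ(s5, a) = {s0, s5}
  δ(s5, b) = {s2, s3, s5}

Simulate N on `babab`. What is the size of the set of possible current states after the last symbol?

5

Start: {s5}
read b: {s2, s3, s5}
read a: {s0, s1, s4, s5}
read b: {s0, s1, s2, s3, s5}
read a: {s0, s1, s4, s5}
read b: {s0, s1, s2, s3, s5}
Final reachable set {s0, s1, s2, s3, s5} has 5 states.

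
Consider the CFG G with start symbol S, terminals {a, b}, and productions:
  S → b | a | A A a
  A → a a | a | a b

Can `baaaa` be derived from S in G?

no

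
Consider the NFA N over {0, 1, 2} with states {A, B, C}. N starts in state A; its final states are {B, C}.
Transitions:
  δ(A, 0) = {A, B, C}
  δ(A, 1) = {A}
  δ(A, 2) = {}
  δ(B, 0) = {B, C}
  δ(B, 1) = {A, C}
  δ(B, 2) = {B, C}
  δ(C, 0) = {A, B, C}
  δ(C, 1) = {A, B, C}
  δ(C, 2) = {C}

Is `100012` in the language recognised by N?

Start: {A}
read 1: {A}
read 0: {A, B, C}
read 0: {A, B, C}
read 0: {A, B, C}
read 1: {A, B, C}
read 2: {B, C}
Reachable ∩ accepting = {B, C} — nonempty.

accepted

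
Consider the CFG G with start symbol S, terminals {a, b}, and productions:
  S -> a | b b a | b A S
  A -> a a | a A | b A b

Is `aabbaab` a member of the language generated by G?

no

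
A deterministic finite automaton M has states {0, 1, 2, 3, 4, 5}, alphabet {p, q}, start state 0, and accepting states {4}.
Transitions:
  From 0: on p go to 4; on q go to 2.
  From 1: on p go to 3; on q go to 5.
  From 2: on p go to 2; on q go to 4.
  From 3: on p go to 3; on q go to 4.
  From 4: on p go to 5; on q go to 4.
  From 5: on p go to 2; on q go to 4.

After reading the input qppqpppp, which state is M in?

0 --q--> 2
2 --p--> 2
2 --p--> 2
2 --q--> 4
4 --p--> 5
5 --p--> 2
2 --p--> 2
2 --p--> 2

2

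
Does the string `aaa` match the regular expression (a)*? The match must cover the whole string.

Split into 3 pieces a · a · a; each matches a.

yes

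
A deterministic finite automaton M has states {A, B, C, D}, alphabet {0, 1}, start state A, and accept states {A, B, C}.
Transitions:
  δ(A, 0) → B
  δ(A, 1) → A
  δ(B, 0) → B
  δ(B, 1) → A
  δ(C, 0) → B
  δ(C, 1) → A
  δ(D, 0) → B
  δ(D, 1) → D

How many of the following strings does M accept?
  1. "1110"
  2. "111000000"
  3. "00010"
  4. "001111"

"1110": accepted
"111000000": accepted
"00010": accepted
"001111": accepted

4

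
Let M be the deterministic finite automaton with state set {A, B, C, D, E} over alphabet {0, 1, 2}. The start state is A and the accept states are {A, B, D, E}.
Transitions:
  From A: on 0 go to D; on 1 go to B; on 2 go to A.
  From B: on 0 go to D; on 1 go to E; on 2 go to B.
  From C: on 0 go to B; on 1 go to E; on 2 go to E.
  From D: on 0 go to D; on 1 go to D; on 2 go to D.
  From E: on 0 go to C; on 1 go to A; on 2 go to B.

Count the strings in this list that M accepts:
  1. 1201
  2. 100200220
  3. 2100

1201: accepted
100200220: accepted
2100: accepted

3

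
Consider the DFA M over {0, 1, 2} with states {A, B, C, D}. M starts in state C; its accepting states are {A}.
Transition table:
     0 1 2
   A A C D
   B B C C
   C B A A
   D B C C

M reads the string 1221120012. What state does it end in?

A

C --1--> A
A --2--> D
D --2--> C
C --1--> A
A --1--> C
C --2--> A
A --0--> A
A --0--> A
A --1--> C
C --2--> A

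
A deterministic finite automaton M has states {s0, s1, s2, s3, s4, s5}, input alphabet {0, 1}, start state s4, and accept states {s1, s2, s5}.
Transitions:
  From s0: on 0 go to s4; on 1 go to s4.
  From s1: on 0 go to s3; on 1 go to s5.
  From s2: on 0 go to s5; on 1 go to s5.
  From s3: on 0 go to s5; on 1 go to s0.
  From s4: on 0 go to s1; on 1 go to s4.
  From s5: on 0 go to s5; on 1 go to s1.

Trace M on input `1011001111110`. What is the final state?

s4 --1--> s4
s4 --0--> s1
s1 --1--> s5
s5 --1--> s1
s1 --0--> s3
s3 --0--> s5
s5 --1--> s1
s1 --1--> s5
s5 --1--> s1
s1 --1--> s5
s5 --1--> s1
s1 --1--> s5
s5 --0--> s5

s5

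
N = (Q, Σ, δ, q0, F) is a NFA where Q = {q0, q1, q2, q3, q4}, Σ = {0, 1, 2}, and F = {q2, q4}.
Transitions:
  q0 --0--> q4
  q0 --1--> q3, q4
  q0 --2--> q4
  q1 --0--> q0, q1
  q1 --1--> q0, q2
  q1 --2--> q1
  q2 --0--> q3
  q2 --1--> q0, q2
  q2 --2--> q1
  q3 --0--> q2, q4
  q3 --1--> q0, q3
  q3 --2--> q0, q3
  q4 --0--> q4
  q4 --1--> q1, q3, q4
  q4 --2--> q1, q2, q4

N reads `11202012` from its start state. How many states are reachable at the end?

Start: {q0}
read 1: {q3, q4}
read 1: {q0, q1, q3, q4}
read 2: {q0, q1, q2, q3, q4}
read 0: {q0, q1, q2, q3, q4}
read 2: {q0, q1, q2, q3, q4}
read 0: {q0, q1, q2, q3, q4}
read 1: {q0, q1, q2, q3, q4}
read 2: {q0, q1, q2, q3, q4}
Final reachable set {q0, q1, q2, q3, q4} has 5 states.

5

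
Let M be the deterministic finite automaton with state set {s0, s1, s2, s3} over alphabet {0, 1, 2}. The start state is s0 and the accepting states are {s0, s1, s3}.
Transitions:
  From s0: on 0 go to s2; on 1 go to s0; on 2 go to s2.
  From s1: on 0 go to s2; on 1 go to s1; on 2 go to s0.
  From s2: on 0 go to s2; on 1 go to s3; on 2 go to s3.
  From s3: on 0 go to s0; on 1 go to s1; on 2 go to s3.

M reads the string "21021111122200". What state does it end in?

s2

s0 --2--> s2
s2 --1--> s3
s3 --0--> s0
s0 --2--> s2
s2 --1--> s3
s3 --1--> s1
s1 --1--> s1
s1 --1--> s1
s1 --1--> s1
s1 --2--> s0
s0 --2--> s2
s2 --2--> s3
s3 --0--> s0
s0 --0--> s2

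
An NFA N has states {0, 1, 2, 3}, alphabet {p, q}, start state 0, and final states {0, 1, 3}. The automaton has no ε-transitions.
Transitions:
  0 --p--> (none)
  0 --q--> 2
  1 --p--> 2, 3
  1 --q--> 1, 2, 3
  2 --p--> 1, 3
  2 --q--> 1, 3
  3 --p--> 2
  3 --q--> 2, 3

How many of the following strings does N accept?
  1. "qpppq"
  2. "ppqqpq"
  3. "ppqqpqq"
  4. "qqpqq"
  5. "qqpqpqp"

"qpppq": accepted
"ppqqpq": rejected
"ppqqpqq": rejected
"qqpqq": accepted
"qqpqpqp": accepted

3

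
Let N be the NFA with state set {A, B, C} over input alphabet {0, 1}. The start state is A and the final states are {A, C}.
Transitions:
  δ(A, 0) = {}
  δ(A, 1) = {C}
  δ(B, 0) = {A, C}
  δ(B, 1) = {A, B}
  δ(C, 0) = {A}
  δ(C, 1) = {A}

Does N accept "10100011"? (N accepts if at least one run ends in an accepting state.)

rejected

Start: {A}
read 1: {C}
read 0: {A}
read 1: {C}
read 0: {A}
read 0: {}
The reachable set is empty and stays empty for the remaining 3 symbols.
Reachable ∩ accepting = {} — empty.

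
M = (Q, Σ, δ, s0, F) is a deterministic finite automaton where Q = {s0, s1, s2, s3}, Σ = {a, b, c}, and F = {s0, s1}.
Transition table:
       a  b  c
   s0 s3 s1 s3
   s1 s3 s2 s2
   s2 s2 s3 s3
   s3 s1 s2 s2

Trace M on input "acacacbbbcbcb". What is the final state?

s3

s0 --a--> s3
s3 --c--> s2
s2 --a--> s2
s2 --c--> s3
s3 --a--> s1
s1 --c--> s2
s2 --b--> s3
s3 --b--> s2
s2 --b--> s3
s3 --c--> s2
s2 --b--> s3
s3 --c--> s2
s2 --b--> s3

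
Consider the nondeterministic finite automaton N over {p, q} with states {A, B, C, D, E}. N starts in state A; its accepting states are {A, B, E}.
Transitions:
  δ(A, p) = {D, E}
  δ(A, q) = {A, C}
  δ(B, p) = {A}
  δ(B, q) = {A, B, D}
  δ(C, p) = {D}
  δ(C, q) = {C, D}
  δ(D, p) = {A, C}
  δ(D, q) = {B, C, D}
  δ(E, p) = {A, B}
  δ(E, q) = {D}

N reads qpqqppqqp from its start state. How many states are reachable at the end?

4

Start: {A}
read q: {A, C}
read p: {D, E}
read q: {B, C, D}
read q: {A, B, C, D}
read p: {A, C, D, E}
read p: {A, B, C, D, E}
read q: {A, B, C, D}
read q: {A, B, C, D}
read p: {A, C, D, E}
Final reachable set {A, C, D, E} has 4 states.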